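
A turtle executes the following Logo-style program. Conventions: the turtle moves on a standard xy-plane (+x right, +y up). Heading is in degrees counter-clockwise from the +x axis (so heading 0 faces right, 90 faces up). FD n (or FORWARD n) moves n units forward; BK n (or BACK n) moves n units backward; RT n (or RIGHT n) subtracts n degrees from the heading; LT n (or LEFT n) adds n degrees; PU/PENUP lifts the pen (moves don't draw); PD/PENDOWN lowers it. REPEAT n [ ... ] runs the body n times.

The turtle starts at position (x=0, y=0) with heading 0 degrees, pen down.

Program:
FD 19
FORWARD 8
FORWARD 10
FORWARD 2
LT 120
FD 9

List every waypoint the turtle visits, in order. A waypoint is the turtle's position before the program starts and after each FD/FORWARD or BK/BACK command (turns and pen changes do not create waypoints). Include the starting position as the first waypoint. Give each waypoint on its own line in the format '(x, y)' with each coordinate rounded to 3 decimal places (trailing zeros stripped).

Executing turtle program step by step:
Start: pos=(0,0), heading=0, pen down
FD 19: (0,0) -> (19,0) [heading=0, draw]
FD 8: (19,0) -> (27,0) [heading=0, draw]
FD 10: (27,0) -> (37,0) [heading=0, draw]
FD 2: (37,0) -> (39,0) [heading=0, draw]
LT 120: heading 0 -> 120
FD 9: (39,0) -> (34.5,7.794) [heading=120, draw]
Final: pos=(34.5,7.794), heading=120, 5 segment(s) drawn
Waypoints (6 total):
(0, 0)
(19, 0)
(27, 0)
(37, 0)
(39, 0)
(34.5, 7.794)

Answer: (0, 0)
(19, 0)
(27, 0)
(37, 0)
(39, 0)
(34.5, 7.794)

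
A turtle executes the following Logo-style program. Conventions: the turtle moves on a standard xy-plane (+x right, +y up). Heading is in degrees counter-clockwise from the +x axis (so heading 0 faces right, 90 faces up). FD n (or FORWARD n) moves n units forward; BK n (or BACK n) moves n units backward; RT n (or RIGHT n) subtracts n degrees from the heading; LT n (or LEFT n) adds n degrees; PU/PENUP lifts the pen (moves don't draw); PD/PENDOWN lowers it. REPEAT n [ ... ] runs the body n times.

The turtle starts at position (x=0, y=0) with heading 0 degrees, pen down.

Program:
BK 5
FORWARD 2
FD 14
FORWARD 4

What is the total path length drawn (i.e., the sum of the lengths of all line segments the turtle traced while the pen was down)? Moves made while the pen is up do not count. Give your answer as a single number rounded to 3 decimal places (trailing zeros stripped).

Answer: 25

Derivation:
Executing turtle program step by step:
Start: pos=(0,0), heading=0, pen down
BK 5: (0,0) -> (-5,0) [heading=0, draw]
FD 2: (-5,0) -> (-3,0) [heading=0, draw]
FD 14: (-3,0) -> (11,0) [heading=0, draw]
FD 4: (11,0) -> (15,0) [heading=0, draw]
Final: pos=(15,0), heading=0, 4 segment(s) drawn

Segment lengths:
  seg 1: (0,0) -> (-5,0), length = 5
  seg 2: (-5,0) -> (-3,0), length = 2
  seg 3: (-3,0) -> (11,0), length = 14
  seg 4: (11,0) -> (15,0), length = 4
Total = 25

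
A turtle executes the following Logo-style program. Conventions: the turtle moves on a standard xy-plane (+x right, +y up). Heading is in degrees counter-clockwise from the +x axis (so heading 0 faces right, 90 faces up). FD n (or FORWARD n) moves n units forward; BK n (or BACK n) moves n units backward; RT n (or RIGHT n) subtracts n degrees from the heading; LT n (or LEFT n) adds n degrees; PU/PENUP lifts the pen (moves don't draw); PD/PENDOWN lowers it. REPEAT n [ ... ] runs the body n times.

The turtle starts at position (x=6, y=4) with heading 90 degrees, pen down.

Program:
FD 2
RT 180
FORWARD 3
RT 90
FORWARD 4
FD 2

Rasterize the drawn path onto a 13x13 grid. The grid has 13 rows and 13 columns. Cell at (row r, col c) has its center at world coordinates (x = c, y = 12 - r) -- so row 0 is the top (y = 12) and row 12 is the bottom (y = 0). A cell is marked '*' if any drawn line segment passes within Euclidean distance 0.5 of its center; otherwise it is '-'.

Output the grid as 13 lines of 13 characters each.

Answer: -------------
-------------
-------------
-------------
-------------
-------------
------*------
------*------
------*------
*******------
-------------
-------------
-------------

Derivation:
Segment 0: (6,4) -> (6,6)
Segment 1: (6,6) -> (6,3)
Segment 2: (6,3) -> (2,3)
Segment 3: (2,3) -> (0,3)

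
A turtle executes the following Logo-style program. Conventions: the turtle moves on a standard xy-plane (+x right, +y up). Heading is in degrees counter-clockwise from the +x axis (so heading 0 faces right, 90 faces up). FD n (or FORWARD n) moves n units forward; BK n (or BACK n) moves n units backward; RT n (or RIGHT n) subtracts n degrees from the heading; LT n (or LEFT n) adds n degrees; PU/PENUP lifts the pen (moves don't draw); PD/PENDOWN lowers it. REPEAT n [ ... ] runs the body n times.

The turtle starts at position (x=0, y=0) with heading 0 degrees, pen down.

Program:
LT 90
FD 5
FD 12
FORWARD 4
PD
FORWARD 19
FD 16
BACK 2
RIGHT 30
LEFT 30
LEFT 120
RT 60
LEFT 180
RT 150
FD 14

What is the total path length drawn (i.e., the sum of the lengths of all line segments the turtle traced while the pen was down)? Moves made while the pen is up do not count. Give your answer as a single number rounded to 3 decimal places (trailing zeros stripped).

Answer: 72

Derivation:
Executing turtle program step by step:
Start: pos=(0,0), heading=0, pen down
LT 90: heading 0 -> 90
FD 5: (0,0) -> (0,5) [heading=90, draw]
FD 12: (0,5) -> (0,17) [heading=90, draw]
FD 4: (0,17) -> (0,21) [heading=90, draw]
PD: pen down
FD 19: (0,21) -> (0,40) [heading=90, draw]
FD 16: (0,40) -> (0,56) [heading=90, draw]
BK 2: (0,56) -> (0,54) [heading=90, draw]
RT 30: heading 90 -> 60
LT 30: heading 60 -> 90
LT 120: heading 90 -> 210
RT 60: heading 210 -> 150
LT 180: heading 150 -> 330
RT 150: heading 330 -> 180
FD 14: (0,54) -> (-14,54) [heading=180, draw]
Final: pos=(-14,54), heading=180, 7 segment(s) drawn

Segment lengths:
  seg 1: (0,0) -> (0,5), length = 5
  seg 2: (0,5) -> (0,17), length = 12
  seg 3: (0,17) -> (0,21), length = 4
  seg 4: (0,21) -> (0,40), length = 19
  seg 5: (0,40) -> (0,56), length = 16
  seg 6: (0,56) -> (0,54), length = 2
  seg 7: (0,54) -> (-14,54), length = 14
Total = 72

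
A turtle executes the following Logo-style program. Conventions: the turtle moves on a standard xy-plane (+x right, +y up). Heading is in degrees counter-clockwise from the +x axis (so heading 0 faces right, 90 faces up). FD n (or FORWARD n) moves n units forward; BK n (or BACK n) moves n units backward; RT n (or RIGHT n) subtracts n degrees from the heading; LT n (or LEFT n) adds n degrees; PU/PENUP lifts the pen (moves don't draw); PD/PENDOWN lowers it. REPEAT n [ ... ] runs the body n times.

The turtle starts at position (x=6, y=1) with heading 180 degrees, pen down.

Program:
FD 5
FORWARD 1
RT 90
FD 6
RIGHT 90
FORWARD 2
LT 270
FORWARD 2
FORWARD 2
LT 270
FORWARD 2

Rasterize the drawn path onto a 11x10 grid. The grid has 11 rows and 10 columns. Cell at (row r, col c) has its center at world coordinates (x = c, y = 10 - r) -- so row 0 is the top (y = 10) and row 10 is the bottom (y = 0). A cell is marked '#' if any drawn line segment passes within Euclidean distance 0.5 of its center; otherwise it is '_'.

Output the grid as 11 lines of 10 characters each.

Segment 0: (6,1) -> (1,1)
Segment 1: (1,1) -> (0,1)
Segment 2: (0,1) -> (0,7)
Segment 3: (0,7) -> (2,7)
Segment 4: (2,7) -> (2,5)
Segment 5: (2,5) -> (2,3)
Segment 6: (2,3) -> (-0,3)

Answer: __________
__________
__________
###_______
#_#_______
#_#_______
#_#_______
###_______
#_________
#######___
__________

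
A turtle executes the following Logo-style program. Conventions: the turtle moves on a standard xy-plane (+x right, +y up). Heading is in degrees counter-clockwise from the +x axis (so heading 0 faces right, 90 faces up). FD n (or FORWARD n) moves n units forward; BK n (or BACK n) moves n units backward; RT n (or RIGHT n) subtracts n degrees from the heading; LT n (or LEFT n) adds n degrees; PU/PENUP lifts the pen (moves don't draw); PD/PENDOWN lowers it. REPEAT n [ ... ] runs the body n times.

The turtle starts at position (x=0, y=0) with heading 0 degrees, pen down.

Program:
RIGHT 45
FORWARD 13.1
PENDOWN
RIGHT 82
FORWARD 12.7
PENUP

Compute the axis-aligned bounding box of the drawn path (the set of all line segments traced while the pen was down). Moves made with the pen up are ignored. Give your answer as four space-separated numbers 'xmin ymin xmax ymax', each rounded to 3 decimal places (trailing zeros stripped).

Answer: 0 -19.406 9.263 0

Derivation:
Executing turtle program step by step:
Start: pos=(0,0), heading=0, pen down
RT 45: heading 0 -> 315
FD 13.1: (0,0) -> (9.263,-9.263) [heading=315, draw]
PD: pen down
RT 82: heading 315 -> 233
FD 12.7: (9.263,-9.263) -> (1.62,-19.406) [heading=233, draw]
PU: pen up
Final: pos=(1.62,-19.406), heading=233, 2 segment(s) drawn

Segment endpoints: x in {0, 1.62, 9.263}, y in {-19.406, -9.263, 0}
xmin=0, ymin=-19.406, xmax=9.263, ymax=0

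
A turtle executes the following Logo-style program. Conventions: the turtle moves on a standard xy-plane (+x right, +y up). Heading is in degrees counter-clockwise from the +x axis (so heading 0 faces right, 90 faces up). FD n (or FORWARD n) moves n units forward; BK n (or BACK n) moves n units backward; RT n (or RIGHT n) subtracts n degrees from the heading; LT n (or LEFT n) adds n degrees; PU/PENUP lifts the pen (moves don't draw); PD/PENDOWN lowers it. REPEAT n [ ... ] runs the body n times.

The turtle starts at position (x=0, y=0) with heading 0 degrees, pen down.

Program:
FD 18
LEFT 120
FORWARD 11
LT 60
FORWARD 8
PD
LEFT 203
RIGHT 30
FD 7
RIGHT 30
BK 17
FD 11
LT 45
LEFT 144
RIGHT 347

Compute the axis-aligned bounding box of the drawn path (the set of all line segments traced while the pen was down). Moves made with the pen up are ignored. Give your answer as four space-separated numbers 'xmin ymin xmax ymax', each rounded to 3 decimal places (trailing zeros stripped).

Answer: -2.129 0 18 18.904

Derivation:
Executing turtle program step by step:
Start: pos=(0,0), heading=0, pen down
FD 18: (0,0) -> (18,0) [heading=0, draw]
LT 120: heading 0 -> 120
FD 11: (18,0) -> (12.5,9.526) [heading=120, draw]
LT 60: heading 120 -> 180
FD 8: (12.5,9.526) -> (4.5,9.526) [heading=180, draw]
PD: pen down
LT 203: heading 180 -> 23
RT 30: heading 23 -> 353
FD 7: (4.5,9.526) -> (11.448,8.673) [heading=353, draw]
RT 30: heading 353 -> 323
BK 17: (11.448,8.673) -> (-2.129,18.904) [heading=323, draw]
FD 11: (-2.129,18.904) -> (6.656,12.284) [heading=323, draw]
LT 45: heading 323 -> 8
LT 144: heading 8 -> 152
RT 347: heading 152 -> 165
Final: pos=(6.656,12.284), heading=165, 6 segment(s) drawn

Segment endpoints: x in {-2.129, 0, 4.5, 6.656, 11.448, 12.5, 18}, y in {0, 8.673, 9.526, 9.526, 12.284, 18.904}
xmin=-2.129, ymin=0, xmax=18, ymax=18.904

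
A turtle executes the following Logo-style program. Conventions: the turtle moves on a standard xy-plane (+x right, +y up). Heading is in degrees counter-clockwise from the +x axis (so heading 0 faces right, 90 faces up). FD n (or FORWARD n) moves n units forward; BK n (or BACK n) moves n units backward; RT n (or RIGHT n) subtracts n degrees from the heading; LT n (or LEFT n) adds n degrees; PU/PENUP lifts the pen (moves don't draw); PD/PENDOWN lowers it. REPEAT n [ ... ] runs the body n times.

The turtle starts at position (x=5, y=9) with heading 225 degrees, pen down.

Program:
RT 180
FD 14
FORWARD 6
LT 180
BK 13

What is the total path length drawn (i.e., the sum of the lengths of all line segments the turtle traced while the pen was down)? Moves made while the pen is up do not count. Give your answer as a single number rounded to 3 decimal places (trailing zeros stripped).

Executing turtle program step by step:
Start: pos=(5,9), heading=225, pen down
RT 180: heading 225 -> 45
FD 14: (5,9) -> (14.899,18.899) [heading=45, draw]
FD 6: (14.899,18.899) -> (19.142,23.142) [heading=45, draw]
LT 180: heading 45 -> 225
BK 13: (19.142,23.142) -> (28.335,32.335) [heading=225, draw]
Final: pos=(28.335,32.335), heading=225, 3 segment(s) drawn

Segment lengths:
  seg 1: (5,9) -> (14.899,18.899), length = 14
  seg 2: (14.899,18.899) -> (19.142,23.142), length = 6
  seg 3: (19.142,23.142) -> (28.335,32.335), length = 13
Total = 33

Answer: 33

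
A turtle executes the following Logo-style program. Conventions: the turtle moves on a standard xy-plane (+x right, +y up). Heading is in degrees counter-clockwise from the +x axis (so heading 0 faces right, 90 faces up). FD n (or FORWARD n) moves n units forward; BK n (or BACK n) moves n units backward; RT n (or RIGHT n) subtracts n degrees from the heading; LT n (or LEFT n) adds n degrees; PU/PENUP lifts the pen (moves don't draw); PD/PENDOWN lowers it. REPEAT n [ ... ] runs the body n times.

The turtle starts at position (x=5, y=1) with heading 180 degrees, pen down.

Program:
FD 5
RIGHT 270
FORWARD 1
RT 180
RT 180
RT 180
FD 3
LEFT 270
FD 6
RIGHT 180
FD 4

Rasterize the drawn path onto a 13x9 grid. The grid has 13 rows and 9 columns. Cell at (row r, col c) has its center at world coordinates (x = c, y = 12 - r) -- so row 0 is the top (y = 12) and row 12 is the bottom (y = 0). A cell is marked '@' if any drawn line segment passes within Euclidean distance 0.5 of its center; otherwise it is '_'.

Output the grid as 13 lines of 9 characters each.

Segment 0: (5,1) -> (0,1)
Segment 1: (0,1) -> (0,0)
Segment 2: (0,0) -> (-0,3)
Segment 3: (-0,3) -> (6,3)
Segment 4: (6,3) -> (2,3)

Answer: _________
_________
_________
_________
_________
_________
_________
_________
_________
@@@@@@@__
@________
@@@@@@___
@________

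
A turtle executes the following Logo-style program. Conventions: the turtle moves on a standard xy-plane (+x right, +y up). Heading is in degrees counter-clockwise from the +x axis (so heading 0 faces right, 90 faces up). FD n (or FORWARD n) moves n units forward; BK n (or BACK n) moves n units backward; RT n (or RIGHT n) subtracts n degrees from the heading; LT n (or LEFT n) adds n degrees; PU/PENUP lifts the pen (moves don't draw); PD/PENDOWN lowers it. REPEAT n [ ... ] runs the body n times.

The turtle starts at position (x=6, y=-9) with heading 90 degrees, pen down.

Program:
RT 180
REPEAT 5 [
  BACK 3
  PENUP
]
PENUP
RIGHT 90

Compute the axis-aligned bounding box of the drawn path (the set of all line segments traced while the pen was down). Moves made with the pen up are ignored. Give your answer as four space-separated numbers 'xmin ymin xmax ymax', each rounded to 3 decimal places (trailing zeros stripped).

Answer: 6 -9 6 -6

Derivation:
Executing turtle program step by step:
Start: pos=(6,-9), heading=90, pen down
RT 180: heading 90 -> 270
REPEAT 5 [
  -- iteration 1/5 --
  BK 3: (6,-9) -> (6,-6) [heading=270, draw]
  PU: pen up
  -- iteration 2/5 --
  BK 3: (6,-6) -> (6,-3) [heading=270, move]
  PU: pen up
  -- iteration 3/5 --
  BK 3: (6,-3) -> (6,0) [heading=270, move]
  PU: pen up
  -- iteration 4/5 --
  BK 3: (6,0) -> (6,3) [heading=270, move]
  PU: pen up
  -- iteration 5/5 --
  BK 3: (6,3) -> (6,6) [heading=270, move]
  PU: pen up
]
PU: pen up
RT 90: heading 270 -> 180
Final: pos=(6,6), heading=180, 1 segment(s) drawn

Segment endpoints: x in {6}, y in {-9, -6}
xmin=6, ymin=-9, xmax=6, ymax=-6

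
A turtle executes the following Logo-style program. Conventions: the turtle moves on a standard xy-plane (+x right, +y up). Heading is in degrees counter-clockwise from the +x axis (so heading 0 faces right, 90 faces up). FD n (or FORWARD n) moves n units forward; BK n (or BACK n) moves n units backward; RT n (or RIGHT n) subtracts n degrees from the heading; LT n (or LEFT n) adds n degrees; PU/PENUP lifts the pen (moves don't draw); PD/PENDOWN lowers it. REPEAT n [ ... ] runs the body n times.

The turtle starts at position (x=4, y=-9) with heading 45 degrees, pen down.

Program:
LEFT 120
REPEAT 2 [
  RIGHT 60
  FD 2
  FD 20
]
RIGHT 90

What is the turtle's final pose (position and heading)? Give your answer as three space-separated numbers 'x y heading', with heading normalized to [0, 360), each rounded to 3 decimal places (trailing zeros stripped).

Answer: 13.862 27.807 315

Derivation:
Executing turtle program step by step:
Start: pos=(4,-9), heading=45, pen down
LT 120: heading 45 -> 165
REPEAT 2 [
  -- iteration 1/2 --
  RT 60: heading 165 -> 105
  FD 2: (4,-9) -> (3.482,-7.068) [heading=105, draw]
  FD 20: (3.482,-7.068) -> (-1.694,12.25) [heading=105, draw]
  -- iteration 2/2 --
  RT 60: heading 105 -> 45
  FD 2: (-1.694,12.25) -> (-0.28,13.665) [heading=45, draw]
  FD 20: (-0.28,13.665) -> (13.862,27.807) [heading=45, draw]
]
RT 90: heading 45 -> 315
Final: pos=(13.862,27.807), heading=315, 4 segment(s) drawn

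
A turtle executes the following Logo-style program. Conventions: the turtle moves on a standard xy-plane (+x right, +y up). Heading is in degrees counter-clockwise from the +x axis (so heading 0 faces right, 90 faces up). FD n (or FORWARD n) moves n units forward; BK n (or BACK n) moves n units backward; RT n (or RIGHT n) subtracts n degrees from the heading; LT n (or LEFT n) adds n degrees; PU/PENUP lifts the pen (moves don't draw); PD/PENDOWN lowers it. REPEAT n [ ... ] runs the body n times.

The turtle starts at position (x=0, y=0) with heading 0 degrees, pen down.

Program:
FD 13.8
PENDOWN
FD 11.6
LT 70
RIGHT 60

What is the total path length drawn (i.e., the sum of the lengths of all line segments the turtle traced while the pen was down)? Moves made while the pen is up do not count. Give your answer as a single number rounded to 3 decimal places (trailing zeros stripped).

Answer: 25.4

Derivation:
Executing turtle program step by step:
Start: pos=(0,0), heading=0, pen down
FD 13.8: (0,0) -> (13.8,0) [heading=0, draw]
PD: pen down
FD 11.6: (13.8,0) -> (25.4,0) [heading=0, draw]
LT 70: heading 0 -> 70
RT 60: heading 70 -> 10
Final: pos=(25.4,0), heading=10, 2 segment(s) drawn

Segment lengths:
  seg 1: (0,0) -> (13.8,0), length = 13.8
  seg 2: (13.8,0) -> (25.4,0), length = 11.6
Total = 25.4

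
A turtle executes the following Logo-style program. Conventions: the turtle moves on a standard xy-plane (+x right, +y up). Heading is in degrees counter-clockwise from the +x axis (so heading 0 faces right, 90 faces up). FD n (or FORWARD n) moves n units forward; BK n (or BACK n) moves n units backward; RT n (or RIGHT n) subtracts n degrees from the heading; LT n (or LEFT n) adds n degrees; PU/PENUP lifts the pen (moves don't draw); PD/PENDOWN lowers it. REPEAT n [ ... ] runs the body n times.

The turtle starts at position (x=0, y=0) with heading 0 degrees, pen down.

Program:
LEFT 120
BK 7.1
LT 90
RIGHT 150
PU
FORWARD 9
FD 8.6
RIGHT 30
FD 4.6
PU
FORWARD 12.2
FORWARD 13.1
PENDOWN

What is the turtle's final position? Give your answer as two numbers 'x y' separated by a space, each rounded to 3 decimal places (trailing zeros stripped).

Answer: 38.244 24.043

Derivation:
Executing turtle program step by step:
Start: pos=(0,0), heading=0, pen down
LT 120: heading 0 -> 120
BK 7.1: (0,0) -> (3.55,-6.149) [heading=120, draw]
LT 90: heading 120 -> 210
RT 150: heading 210 -> 60
PU: pen up
FD 9: (3.55,-6.149) -> (8.05,1.645) [heading=60, move]
FD 8.6: (8.05,1.645) -> (12.35,9.093) [heading=60, move]
RT 30: heading 60 -> 30
FD 4.6: (12.35,9.093) -> (16.334,11.393) [heading=30, move]
PU: pen up
FD 12.2: (16.334,11.393) -> (26.899,17.493) [heading=30, move]
FD 13.1: (26.899,17.493) -> (38.244,24.043) [heading=30, move]
PD: pen down
Final: pos=(38.244,24.043), heading=30, 1 segment(s) drawn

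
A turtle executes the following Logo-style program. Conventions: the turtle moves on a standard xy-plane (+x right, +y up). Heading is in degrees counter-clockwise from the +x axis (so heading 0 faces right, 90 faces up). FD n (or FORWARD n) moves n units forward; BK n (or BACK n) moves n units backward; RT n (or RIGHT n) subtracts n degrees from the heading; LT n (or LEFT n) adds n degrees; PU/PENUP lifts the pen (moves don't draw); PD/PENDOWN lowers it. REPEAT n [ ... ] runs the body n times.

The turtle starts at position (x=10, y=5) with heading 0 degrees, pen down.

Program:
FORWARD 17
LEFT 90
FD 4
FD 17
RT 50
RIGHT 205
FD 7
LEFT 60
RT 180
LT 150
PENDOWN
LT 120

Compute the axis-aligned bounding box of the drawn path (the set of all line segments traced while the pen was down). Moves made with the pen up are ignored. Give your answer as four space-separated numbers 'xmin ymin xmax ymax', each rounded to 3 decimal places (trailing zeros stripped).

Executing turtle program step by step:
Start: pos=(10,5), heading=0, pen down
FD 17: (10,5) -> (27,5) [heading=0, draw]
LT 90: heading 0 -> 90
FD 4: (27,5) -> (27,9) [heading=90, draw]
FD 17: (27,9) -> (27,26) [heading=90, draw]
RT 50: heading 90 -> 40
RT 205: heading 40 -> 195
FD 7: (27,26) -> (20.239,24.188) [heading=195, draw]
LT 60: heading 195 -> 255
RT 180: heading 255 -> 75
LT 150: heading 75 -> 225
PD: pen down
LT 120: heading 225 -> 345
Final: pos=(20.239,24.188), heading=345, 4 segment(s) drawn

Segment endpoints: x in {10, 20.239, 27}, y in {5, 9, 24.188, 26}
xmin=10, ymin=5, xmax=27, ymax=26

Answer: 10 5 27 26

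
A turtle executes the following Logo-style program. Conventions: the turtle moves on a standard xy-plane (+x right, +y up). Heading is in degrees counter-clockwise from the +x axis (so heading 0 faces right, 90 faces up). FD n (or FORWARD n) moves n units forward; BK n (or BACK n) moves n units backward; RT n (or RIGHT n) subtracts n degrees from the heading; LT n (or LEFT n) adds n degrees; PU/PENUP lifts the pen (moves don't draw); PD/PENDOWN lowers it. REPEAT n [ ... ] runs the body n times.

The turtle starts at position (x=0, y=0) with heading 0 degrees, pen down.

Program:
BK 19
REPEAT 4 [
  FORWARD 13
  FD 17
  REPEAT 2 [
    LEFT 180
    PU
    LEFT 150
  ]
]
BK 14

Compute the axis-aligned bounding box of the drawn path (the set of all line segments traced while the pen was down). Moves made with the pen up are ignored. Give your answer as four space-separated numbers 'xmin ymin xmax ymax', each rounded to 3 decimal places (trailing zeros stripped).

Answer: -19 0 11 0

Derivation:
Executing turtle program step by step:
Start: pos=(0,0), heading=0, pen down
BK 19: (0,0) -> (-19,0) [heading=0, draw]
REPEAT 4 [
  -- iteration 1/4 --
  FD 13: (-19,0) -> (-6,0) [heading=0, draw]
  FD 17: (-6,0) -> (11,0) [heading=0, draw]
  REPEAT 2 [
    -- iteration 1/2 --
    LT 180: heading 0 -> 180
    PU: pen up
    LT 150: heading 180 -> 330
    -- iteration 2/2 --
    LT 180: heading 330 -> 150
    PU: pen up
    LT 150: heading 150 -> 300
  ]
  -- iteration 2/4 --
  FD 13: (11,0) -> (17.5,-11.258) [heading=300, move]
  FD 17: (17.5,-11.258) -> (26,-25.981) [heading=300, move]
  REPEAT 2 [
    -- iteration 1/2 --
    LT 180: heading 300 -> 120
    PU: pen up
    LT 150: heading 120 -> 270
    -- iteration 2/2 --
    LT 180: heading 270 -> 90
    PU: pen up
    LT 150: heading 90 -> 240
  ]
  -- iteration 3/4 --
  FD 13: (26,-25.981) -> (19.5,-37.239) [heading=240, move]
  FD 17: (19.5,-37.239) -> (11,-51.962) [heading=240, move]
  REPEAT 2 [
    -- iteration 1/2 --
    LT 180: heading 240 -> 60
    PU: pen up
    LT 150: heading 60 -> 210
    -- iteration 2/2 --
    LT 180: heading 210 -> 30
    PU: pen up
    LT 150: heading 30 -> 180
  ]
  -- iteration 4/4 --
  FD 13: (11,-51.962) -> (-2,-51.962) [heading=180, move]
  FD 17: (-2,-51.962) -> (-19,-51.962) [heading=180, move]
  REPEAT 2 [
    -- iteration 1/2 --
    LT 180: heading 180 -> 0
    PU: pen up
    LT 150: heading 0 -> 150
    -- iteration 2/2 --
    LT 180: heading 150 -> 330
    PU: pen up
    LT 150: heading 330 -> 120
  ]
]
BK 14: (-19,-51.962) -> (-12,-64.086) [heading=120, move]
Final: pos=(-12,-64.086), heading=120, 3 segment(s) drawn

Segment endpoints: x in {-19, -6, 0, 11}, y in {0}
xmin=-19, ymin=0, xmax=11, ymax=0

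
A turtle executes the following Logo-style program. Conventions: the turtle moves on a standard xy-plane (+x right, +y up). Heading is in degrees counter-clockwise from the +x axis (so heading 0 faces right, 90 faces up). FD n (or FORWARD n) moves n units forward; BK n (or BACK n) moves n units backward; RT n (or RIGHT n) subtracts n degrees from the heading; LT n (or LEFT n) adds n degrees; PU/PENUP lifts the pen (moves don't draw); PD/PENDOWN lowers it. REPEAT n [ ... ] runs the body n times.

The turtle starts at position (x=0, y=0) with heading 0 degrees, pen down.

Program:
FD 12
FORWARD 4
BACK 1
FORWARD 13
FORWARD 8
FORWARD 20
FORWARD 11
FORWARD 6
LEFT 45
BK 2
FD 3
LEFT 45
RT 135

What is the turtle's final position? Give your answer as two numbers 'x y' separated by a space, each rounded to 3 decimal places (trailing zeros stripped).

Executing turtle program step by step:
Start: pos=(0,0), heading=0, pen down
FD 12: (0,0) -> (12,0) [heading=0, draw]
FD 4: (12,0) -> (16,0) [heading=0, draw]
BK 1: (16,0) -> (15,0) [heading=0, draw]
FD 13: (15,0) -> (28,0) [heading=0, draw]
FD 8: (28,0) -> (36,0) [heading=0, draw]
FD 20: (36,0) -> (56,0) [heading=0, draw]
FD 11: (56,0) -> (67,0) [heading=0, draw]
FD 6: (67,0) -> (73,0) [heading=0, draw]
LT 45: heading 0 -> 45
BK 2: (73,0) -> (71.586,-1.414) [heading=45, draw]
FD 3: (71.586,-1.414) -> (73.707,0.707) [heading=45, draw]
LT 45: heading 45 -> 90
RT 135: heading 90 -> 315
Final: pos=(73.707,0.707), heading=315, 10 segment(s) drawn

Answer: 73.707 0.707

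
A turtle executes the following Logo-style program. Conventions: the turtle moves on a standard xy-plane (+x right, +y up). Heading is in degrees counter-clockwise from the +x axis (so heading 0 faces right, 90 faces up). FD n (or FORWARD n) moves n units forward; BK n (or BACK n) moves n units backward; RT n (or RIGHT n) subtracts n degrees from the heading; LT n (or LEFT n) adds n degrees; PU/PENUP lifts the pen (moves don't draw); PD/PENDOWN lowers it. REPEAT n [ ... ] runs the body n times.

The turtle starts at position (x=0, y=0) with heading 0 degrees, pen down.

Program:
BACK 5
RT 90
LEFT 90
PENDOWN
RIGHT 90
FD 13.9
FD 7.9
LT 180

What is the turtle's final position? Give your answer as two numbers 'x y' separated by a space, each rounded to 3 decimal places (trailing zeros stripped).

Answer: -5 -21.8

Derivation:
Executing turtle program step by step:
Start: pos=(0,0), heading=0, pen down
BK 5: (0,0) -> (-5,0) [heading=0, draw]
RT 90: heading 0 -> 270
LT 90: heading 270 -> 0
PD: pen down
RT 90: heading 0 -> 270
FD 13.9: (-5,0) -> (-5,-13.9) [heading=270, draw]
FD 7.9: (-5,-13.9) -> (-5,-21.8) [heading=270, draw]
LT 180: heading 270 -> 90
Final: pos=(-5,-21.8), heading=90, 3 segment(s) drawn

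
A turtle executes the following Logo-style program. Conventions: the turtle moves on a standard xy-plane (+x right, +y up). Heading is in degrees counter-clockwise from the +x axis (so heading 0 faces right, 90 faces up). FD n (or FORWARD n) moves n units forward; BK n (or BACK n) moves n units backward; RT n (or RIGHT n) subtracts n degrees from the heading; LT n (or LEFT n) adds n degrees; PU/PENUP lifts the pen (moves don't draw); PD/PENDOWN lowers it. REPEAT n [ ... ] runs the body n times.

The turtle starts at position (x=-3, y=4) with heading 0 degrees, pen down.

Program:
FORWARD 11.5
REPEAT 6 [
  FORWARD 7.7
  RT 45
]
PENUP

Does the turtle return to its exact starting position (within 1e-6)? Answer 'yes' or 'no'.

Answer: no

Derivation:
Executing turtle program step by step:
Start: pos=(-3,4), heading=0, pen down
FD 11.5: (-3,4) -> (8.5,4) [heading=0, draw]
REPEAT 6 [
  -- iteration 1/6 --
  FD 7.7: (8.5,4) -> (16.2,4) [heading=0, draw]
  RT 45: heading 0 -> 315
  -- iteration 2/6 --
  FD 7.7: (16.2,4) -> (21.645,-1.445) [heading=315, draw]
  RT 45: heading 315 -> 270
  -- iteration 3/6 --
  FD 7.7: (21.645,-1.445) -> (21.645,-9.145) [heading=270, draw]
  RT 45: heading 270 -> 225
  -- iteration 4/6 --
  FD 7.7: (21.645,-9.145) -> (16.2,-14.589) [heading=225, draw]
  RT 45: heading 225 -> 180
  -- iteration 5/6 --
  FD 7.7: (16.2,-14.589) -> (8.5,-14.589) [heading=180, draw]
  RT 45: heading 180 -> 135
  -- iteration 6/6 --
  FD 7.7: (8.5,-14.589) -> (3.055,-9.145) [heading=135, draw]
  RT 45: heading 135 -> 90
]
PU: pen up
Final: pos=(3.055,-9.145), heading=90, 7 segment(s) drawn

Start position: (-3, 4)
Final position: (3.055, -9.145)
Distance = 14.472; >= 1e-6 -> NOT closed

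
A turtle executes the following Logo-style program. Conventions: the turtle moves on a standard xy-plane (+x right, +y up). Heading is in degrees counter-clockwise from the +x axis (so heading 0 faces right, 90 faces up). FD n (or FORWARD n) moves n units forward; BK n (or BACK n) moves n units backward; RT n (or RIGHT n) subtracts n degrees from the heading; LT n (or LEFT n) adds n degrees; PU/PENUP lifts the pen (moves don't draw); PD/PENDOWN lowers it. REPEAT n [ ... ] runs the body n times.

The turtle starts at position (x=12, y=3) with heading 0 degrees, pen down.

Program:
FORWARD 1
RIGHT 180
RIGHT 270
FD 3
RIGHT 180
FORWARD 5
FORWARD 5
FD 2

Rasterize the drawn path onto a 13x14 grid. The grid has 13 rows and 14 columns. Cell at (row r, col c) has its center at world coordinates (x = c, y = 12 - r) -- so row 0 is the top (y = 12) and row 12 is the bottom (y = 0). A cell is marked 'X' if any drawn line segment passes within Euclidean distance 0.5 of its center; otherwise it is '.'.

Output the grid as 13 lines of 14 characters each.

Segment 0: (12,3) -> (13,3)
Segment 1: (13,3) -> (13,0)
Segment 2: (13,0) -> (13,5)
Segment 3: (13,5) -> (13,10)
Segment 4: (13,10) -> (13,12)

Answer: .............X
.............X
.............X
.............X
.............X
.............X
.............X
.............X
.............X
............XX
.............X
.............X
.............X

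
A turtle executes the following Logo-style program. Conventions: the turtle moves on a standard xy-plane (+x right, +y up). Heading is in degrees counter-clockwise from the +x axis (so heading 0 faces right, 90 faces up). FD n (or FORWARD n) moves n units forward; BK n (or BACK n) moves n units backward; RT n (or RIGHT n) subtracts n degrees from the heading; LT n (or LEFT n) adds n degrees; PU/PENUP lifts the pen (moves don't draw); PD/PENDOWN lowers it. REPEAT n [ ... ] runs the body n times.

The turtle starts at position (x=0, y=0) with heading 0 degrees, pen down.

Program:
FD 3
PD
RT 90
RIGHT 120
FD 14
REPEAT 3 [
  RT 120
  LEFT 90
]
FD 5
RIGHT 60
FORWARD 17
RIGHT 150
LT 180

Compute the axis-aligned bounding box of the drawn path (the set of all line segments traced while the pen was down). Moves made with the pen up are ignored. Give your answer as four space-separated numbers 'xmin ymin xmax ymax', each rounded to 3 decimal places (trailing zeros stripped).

Executing turtle program step by step:
Start: pos=(0,0), heading=0, pen down
FD 3: (0,0) -> (3,0) [heading=0, draw]
PD: pen down
RT 90: heading 0 -> 270
RT 120: heading 270 -> 150
FD 14: (3,0) -> (-9.124,7) [heading=150, draw]
REPEAT 3 [
  -- iteration 1/3 --
  RT 120: heading 150 -> 30
  LT 90: heading 30 -> 120
  -- iteration 2/3 --
  RT 120: heading 120 -> 0
  LT 90: heading 0 -> 90
  -- iteration 3/3 --
  RT 120: heading 90 -> 330
  LT 90: heading 330 -> 60
]
FD 5: (-9.124,7) -> (-6.624,11.33) [heading=60, draw]
RT 60: heading 60 -> 0
FD 17: (-6.624,11.33) -> (10.376,11.33) [heading=0, draw]
RT 150: heading 0 -> 210
LT 180: heading 210 -> 30
Final: pos=(10.376,11.33), heading=30, 4 segment(s) drawn

Segment endpoints: x in {-9.124, -6.624, 0, 3, 10.376}, y in {0, 7, 11.33, 11.33}
xmin=-9.124, ymin=0, xmax=10.376, ymax=11.33

Answer: -9.124 0 10.376 11.33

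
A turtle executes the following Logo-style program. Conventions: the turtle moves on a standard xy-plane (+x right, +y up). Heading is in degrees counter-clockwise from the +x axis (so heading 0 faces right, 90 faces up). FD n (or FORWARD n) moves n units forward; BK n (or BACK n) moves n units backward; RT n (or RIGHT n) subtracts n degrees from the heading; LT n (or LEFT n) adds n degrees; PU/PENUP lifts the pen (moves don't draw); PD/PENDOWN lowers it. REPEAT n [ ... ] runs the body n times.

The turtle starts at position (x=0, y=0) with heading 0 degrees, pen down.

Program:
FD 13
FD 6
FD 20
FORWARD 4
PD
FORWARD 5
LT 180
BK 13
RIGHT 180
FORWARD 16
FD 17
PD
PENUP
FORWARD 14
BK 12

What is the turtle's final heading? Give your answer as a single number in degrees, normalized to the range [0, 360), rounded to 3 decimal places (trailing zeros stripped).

Executing turtle program step by step:
Start: pos=(0,0), heading=0, pen down
FD 13: (0,0) -> (13,0) [heading=0, draw]
FD 6: (13,0) -> (19,0) [heading=0, draw]
FD 20: (19,0) -> (39,0) [heading=0, draw]
FD 4: (39,0) -> (43,0) [heading=0, draw]
PD: pen down
FD 5: (43,0) -> (48,0) [heading=0, draw]
LT 180: heading 0 -> 180
BK 13: (48,0) -> (61,0) [heading=180, draw]
RT 180: heading 180 -> 0
FD 16: (61,0) -> (77,0) [heading=0, draw]
FD 17: (77,0) -> (94,0) [heading=0, draw]
PD: pen down
PU: pen up
FD 14: (94,0) -> (108,0) [heading=0, move]
BK 12: (108,0) -> (96,0) [heading=0, move]
Final: pos=(96,0), heading=0, 8 segment(s) drawn

Answer: 0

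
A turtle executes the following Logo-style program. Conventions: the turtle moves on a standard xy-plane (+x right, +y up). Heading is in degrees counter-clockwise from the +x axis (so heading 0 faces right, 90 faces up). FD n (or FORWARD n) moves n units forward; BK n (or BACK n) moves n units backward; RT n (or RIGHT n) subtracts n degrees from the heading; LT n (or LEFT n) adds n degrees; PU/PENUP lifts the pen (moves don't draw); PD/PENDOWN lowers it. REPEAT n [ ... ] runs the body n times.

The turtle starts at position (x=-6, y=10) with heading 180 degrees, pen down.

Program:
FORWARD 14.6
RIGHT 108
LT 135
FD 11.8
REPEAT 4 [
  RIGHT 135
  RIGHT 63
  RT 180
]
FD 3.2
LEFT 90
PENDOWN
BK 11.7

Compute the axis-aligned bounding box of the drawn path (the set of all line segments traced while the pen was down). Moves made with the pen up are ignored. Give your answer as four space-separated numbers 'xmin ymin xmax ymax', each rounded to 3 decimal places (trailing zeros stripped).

Executing turtle program step by step:
Start: pos=(-6,10), heading=180, pen down
FD 14.6: (-6,10) -> (-20.6,10) [heading=180, draw]
RT 108: heading 180 -> 72
LT 135: heading 72 -> 207
FD 11.8: (-20.6,10) -> (-31.114,4.643) [heading=207, draw]
REPEAT 4 [
  -- iteration 1/4 --
  RT 135: heading 207 -> 72
  RT 63: heading 72 -> 9
  RT 180: heading 9 -> 189
  -- iteration 2/4 --
  RT 135: heading 189 -> 54
  RT 63: heading 54 -> 351
  RT 180: heading 351 -> 171
  -- iteration 3/4 --
  RT 135: heading 171 -> 36
  RT 63: heading 36 -> 333
  RT 180: heading 333 -> 153
  -- iteration 4/4 --
  RT 135: heading 153 -> 18
  RT 63: heading 18 -> 315
  RT 180: heading 315 -> 135
]
FD 3.2: (-31.114,4.643) -> (-33.377,6.906) [heading=135, draw]
LT 90: heading 135 -> 225
PD: pen down
BK 11.7: (-33.377,6.906) -> (-25.103,15.179) [heading=225, draw]
Final: pos=(-25.103,15.179), heading=225, 4 segment(s) drawn

Segment endpoints: x in {-33.377, -31.114, -25.103, -20.6, -6}, y in {4.643, 6.906, 10, 10, 15.179}
xmin=-33.377, ymin=4.643, xmax=-6, ymax=15.179

Answer: -33.377 4.643 -6 15.179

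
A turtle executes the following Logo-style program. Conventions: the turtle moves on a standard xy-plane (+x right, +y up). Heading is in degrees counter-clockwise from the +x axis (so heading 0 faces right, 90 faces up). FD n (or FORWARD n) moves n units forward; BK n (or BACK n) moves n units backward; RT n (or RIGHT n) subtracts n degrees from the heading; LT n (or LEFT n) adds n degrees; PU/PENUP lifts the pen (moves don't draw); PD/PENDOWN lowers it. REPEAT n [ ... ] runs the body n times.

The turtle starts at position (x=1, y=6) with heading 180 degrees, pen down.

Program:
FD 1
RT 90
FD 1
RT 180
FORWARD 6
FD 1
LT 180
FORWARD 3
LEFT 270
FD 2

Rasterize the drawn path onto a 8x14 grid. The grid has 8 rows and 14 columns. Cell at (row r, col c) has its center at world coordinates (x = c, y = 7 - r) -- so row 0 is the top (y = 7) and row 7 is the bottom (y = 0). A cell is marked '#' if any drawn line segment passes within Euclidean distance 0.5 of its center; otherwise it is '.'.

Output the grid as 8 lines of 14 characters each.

Answer: #.............
##............
#.............
#.............
###...........
#.............
#.............
#.............

Derivation:
Segment 0: (1,6) -> (0,6)
Segment 1: (0,6) -> (0,7)
Segment 2: (0,7) -> (0,1)
Segment 3: (0,1) -> (0,0)
Segment 4: (0,0) -> (0,3)
Segment 5: (0,3) -> (2,3)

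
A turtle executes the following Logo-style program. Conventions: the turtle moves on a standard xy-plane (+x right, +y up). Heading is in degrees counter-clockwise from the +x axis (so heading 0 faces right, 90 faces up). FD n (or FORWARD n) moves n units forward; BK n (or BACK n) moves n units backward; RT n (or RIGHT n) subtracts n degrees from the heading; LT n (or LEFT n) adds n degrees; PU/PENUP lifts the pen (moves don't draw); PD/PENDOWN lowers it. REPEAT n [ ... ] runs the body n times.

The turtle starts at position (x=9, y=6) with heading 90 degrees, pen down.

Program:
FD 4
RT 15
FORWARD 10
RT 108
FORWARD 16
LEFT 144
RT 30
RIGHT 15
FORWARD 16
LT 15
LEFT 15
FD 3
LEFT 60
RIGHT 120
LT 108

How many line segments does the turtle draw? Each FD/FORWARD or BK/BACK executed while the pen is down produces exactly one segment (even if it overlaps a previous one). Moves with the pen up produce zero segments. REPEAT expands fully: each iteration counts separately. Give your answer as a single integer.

Answer: 5

Derivation:
Executing turtle program step by step:
Start: pos=(9,6), heading=90, pen down
FD 4: (9,6) -> (9,10) [heading=90, draw]
RT 15: heading 90 -> 75
FD 10: (9,10) -> (11.588,19.659) [heading=75, draw]
RT 108: heading 75 -> 327
FD 16: (11.588,19.659) -> (25.007,10.945) [heading=327, draw]
LT 144: heading 327 -> 111
RT 30: heading 111 -> 81
RT 15: heading 81 -> 66
FD 16: (25.007,10.945) -> (31.515,25.562) [heading=66, draw]
LT 15: heading 66 -> 81
LT 15: heading 81 -> 96
FD 3: (31.515,25.562) -> (31.201,28.545) [heading=96, draw]
LT 60: heading 96 -> 156
RT 120: heading 156 -> 36
LT 108: heading 36 -> 144
Final: pos=(31.201,28.545), heading=144, 5 segment(s) drawn
Segments drawn: 5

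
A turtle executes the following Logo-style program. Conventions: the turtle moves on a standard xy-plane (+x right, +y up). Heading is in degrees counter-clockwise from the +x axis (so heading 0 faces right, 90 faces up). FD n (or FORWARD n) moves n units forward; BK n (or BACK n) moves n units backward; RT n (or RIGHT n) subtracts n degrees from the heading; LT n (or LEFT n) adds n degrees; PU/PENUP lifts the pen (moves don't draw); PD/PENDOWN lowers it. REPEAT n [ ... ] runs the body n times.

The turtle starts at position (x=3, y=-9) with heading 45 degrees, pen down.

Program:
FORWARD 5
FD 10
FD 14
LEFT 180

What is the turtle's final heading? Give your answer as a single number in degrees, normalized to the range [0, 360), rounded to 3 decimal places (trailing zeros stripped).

Answer: 225

Derivation:
Executing turtle program step by step:
Start: pos=(3,-9), heading=45, pen down
FD 5: (3,-9) -> (6.536,-5.464) [heading=45, draw]
FD 10: (6.536,-5.464) -> (13.607,1.607) [heading=45, draw]
FD 14: (13.607,1.607) -> (23.506,11.506) [heading=45, draw]
LT 180: heading 45 -> 225
Final: pos=(23.506,11.506), heading=225, 3 segment(s) drawn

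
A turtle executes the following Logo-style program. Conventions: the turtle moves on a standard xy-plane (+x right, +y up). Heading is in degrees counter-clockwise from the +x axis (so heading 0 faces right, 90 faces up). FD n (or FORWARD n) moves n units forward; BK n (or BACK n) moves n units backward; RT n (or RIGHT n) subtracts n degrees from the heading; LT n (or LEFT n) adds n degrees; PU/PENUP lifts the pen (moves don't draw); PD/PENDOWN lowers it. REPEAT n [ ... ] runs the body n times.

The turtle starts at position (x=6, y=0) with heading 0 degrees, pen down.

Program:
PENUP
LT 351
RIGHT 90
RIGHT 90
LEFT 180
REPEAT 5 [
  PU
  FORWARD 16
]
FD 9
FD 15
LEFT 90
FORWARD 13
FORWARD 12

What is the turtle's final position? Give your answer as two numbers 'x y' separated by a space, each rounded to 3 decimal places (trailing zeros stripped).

Answer: 112.63 8.423

Derivation:
Executing turtle program step by step:
Start: pos=(6,0), heading=0, pen down
PU: pen up
LT 351: heading 0 -> 351
RT 90: heading 351 -> 261
RT 90: heading 261 -> 171
LT 180: heading 171 -> 351
REPEAT 5 [
  -- iteration 1/5 --
  PU: pen up
  FD 16: (6,0) -> (21.803,-2.503) [heading=351, move]
  -- iteration 2/5 --
  PU: pen up
  FD 16: (21.803,-2.503) -> (37.606,-5.006) [heading=351, move]
  -- iteration 3/5 --
  PU: pen up
  FD 16: (37.606,-5.006) -> (53.409,-7.509) [heading=351, move]
  -- iteration 4/5 --
  PU: pen up
  FD 16: (53.409,-7.509) -> (69.212,-10.012) [heading=351, move]
  -- iteration 5/5 --
  PU: pen up
  FD 16: (69.212,-10.012) -> (85.015,-12.515) [heading=351, move]
]
FD 9: (85.015,-12.515) -> (93.904,-13.923) [heading=351, move]
FD 15: (93.904,-13.923) -> (108.72,-16.269) [heading=351, move]
LT 90: heading 351 -> 81
FD 13: (108.72,-16.269) -> (110.753,-3.429) [heading=81, move]
FD 12: (110.753,-3.429) -> (112.63,8.423) [heading=81, move]
Final: pos=(112.63,8.423), heading=81, 0 segment(s) drawn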